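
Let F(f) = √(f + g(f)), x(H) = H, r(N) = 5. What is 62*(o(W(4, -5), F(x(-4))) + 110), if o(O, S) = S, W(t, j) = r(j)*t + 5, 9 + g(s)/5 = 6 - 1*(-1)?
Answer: 6820 + 62*I*√14 ≈ 6820.0 + 231.98*I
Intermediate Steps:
g(s) = -10 (g(s) = -45 + 5*(6 - 1*(-1)) = -45 + 5*(6 + 1) = -45 + 5*7 = -45 + 35 = -10)
F(f) = √(-10 + f) (F(f) = √(f - 10) = √(-10 + f))
W(t, j) = 5 + 5*t (W(t, j) = 5*t + 5 = 5 + 5*t)
62*(o(W(4, -5), F(x(-4))) + 110) = 62*(√(-10 - 4) + 110) = 62*(√(-14) + 110) = 62*(I*√14 + 110) = 62*(110 + I*√14) = 6820 + 62*I*√14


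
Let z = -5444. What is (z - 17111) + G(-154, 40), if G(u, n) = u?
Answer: -22709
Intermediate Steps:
(z - 17111) + G(-154, 40) = (-5444 - 17111) - 154 = -22555 - 154 = -22709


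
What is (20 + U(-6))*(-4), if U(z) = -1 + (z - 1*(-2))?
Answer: -60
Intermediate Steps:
U(z) = 1 + z (U(z) = -1 + (z + 2) = -1 + (2 + z) = 1 + z)
(20 + U(-6))*(-4) = (20 + (1 - 6))*(-4) = (20 - 5)*(-4) = 15*(-4) = -60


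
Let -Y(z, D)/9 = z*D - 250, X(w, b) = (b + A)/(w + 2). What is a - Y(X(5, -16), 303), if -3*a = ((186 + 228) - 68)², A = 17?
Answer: -877081/21 ≈ -41766.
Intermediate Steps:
X(w, b) = (17 + b)/(2 + w) (X(w, b) = (b + 17)/(w + 2) = (17 + b)/(2 + w))
Y(z, D) = 2250 - 9*D*z (Y(z, D) = -9*(z*D - 250) = -9*(D*z - 250) = -9*(-250 + D*z) = 2250 - 9*D*z)
a = -119716/3 (a = -((186 + 228) - 68)²/3 = -(414 - 68)²/3 = -⅓*346² = -⅓*119716 = -119716/3 ≈ -39905.)
a - Y(X(5, -16), 303) = -119716/3 - (2250 - 9*303*(17 - 16)/(2 + 5)) = -119716/3 - (2250 - 9*303*1/7) = -119716/3 - (2250 - 9*303*(⅐)*1) = -119716/3 - (2250 - 9*303*⅐) = -119716/3 - (2250 - 2727/7) = -119716/3 - 1*13023/7 = -119716/3 - 13023/7 = -877081/21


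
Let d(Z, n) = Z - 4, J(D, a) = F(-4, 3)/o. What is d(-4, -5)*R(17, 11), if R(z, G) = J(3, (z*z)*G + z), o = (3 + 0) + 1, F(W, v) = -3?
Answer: 6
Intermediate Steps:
o = 4 (o = 3 + 1 = 4)
J(D, a) = -¾ (J(D, a) = -3/4 = -3*¼ = -¾)
d(Z, n) = -4 + Z
R(z, G) = -¾
d(-4, -5)*R(17, 11) = (-4 - 4)*(-¾) = -8*(-¾) = 6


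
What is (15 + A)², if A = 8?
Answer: 529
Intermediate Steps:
(15 + A)² = (15 + 8)² = 23² = 529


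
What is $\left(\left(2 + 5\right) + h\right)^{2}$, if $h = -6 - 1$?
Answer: $0$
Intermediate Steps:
$h = -7$
$\left(\left(2 + 5\right) + h\right)^{2} = \left(\left(2 + 5\right) - 7\right)^{2} = \left(7 - 7\right)^{2} = 0^{2} = 0$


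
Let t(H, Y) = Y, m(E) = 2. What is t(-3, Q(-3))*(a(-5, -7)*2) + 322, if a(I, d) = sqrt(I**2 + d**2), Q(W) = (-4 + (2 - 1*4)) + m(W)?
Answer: 322 - 8*sqrt(74) ≈ 253.18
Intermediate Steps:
Q(W) = -4 (Q(W) = (-4 + (2 - 1*4)) + 2 = (-4 + (2 - 4)) + 2 = (-4 - 2) + 2 = -6 + 2 = -4)
t(-3, Q(-3))*(a(-5, -7)*2) + 322 = -4*sqrt((-5)**2 + (-7)**2)*2 + 322 = -4*sqrt(25 + 49)*2 + 322 = -4*sqrt(74)*2 + 322 = -8*sqrt(74) + 322 = 322 - 8*sqrt(74)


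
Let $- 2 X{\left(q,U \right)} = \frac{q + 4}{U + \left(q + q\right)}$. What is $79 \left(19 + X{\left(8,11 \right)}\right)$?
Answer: $\frac{13351}{9} \approx 1483.4$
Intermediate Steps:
$X{\left(q,U \right)} = - \frac{4 + q}{2 \left(U + 2 q\right)}$ ($X{\left(q,U \right)} = - \frac{\left(q + 4\right) \frac{1}{U + \left(q + q\right)}}{2} = - \frac{\left(4 + q\right) \frac{1}{U + 2 q}}{2} = - \frac{\frac{1}{U + 2 q} \left(4 + q\right)}{2} = - \frac{4 + q}{2 \left(U + 2 q\right)}$)
$79 \left(19 + X{\left(8,11 \right)}\right) = 79 \left(19 + \frac{-4 - 8}{2 \left(11 + 2 \cdot 8\right)}\right) = 79 \left(19 + \frac{-4 - 8}{2 \left(11 + 16\right)}\right) = 79 \left(19 + \frac{1}{2} \cdot \frac{1}{27} \left(-12\right)\right) = 79 \left(19 - \frac{2}{9}\right) = 79 \cdot \frac{169}{9} = \frac{13351}{9}$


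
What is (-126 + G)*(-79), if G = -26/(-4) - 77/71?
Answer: 1352717/142 ≈ 9526.2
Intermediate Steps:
G = 769/142 (G = -26*(-¼) - 77*1/71 = 13/2 - 77/71 = 769/142 ≈ 5.4155)
(-126 + G)*(-79) = (-126 + 769/142)*(-79) = -17123/142*(-79) = 1352717/142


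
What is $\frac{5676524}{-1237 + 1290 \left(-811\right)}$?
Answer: $- \frac{5676524}{1047427} \approx -5.4195$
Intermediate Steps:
$\frac{5676524}{-1237 + 1290 \left(-811\right)} = \frac{5676524}{-1237 - 1046190} = \frac{5676524}{-1047427} = 5676524 \left(- \frac{1}{1047427}\right) = - \frac{5676524}{1047427}$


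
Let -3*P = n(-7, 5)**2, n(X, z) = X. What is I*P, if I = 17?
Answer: -833/3 ≈ -277.67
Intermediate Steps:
P = -49/3 (P = -1/3*(-7)**2 = -1/3*49 = -49/3 ≈ -16.333)
I*P = 17*(-49/3) = -833/3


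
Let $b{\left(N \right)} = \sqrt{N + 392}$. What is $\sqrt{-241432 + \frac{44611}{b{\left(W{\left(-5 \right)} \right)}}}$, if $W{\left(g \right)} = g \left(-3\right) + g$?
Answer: $\frac{\sqrt{-39016376928 + 17933622 \sqrt{402}}}{402} \approx 489.09 i$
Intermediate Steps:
$W{\left(g \right)} = - 2 g$ ($W{\left(g \right)} = - 3 g + g = - 2 g$)
$b{\left(N \right)} = \sqrt{392 + N}$
$\sqrt{-241432 + \frac{44611}{b{\left(W{\left(-5 \right)} \right)}}} = \sqrt{-241432 + \frac{44611}{\sqrt{392 - -10}}} = \sqrt{-241432 + \frac{44611}{\sqrt{392 + 10}}} = \sqrt{-241432 + \frac{44611}{\sqrt{402}}} = \sqrt{-241432 + 44611 \frac{\sqrt{402}}{402}} = \sqrt{-241432 + \frac{44611 \sqrt{402}}{402}}$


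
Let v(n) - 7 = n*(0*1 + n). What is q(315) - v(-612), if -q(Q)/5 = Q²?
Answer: -870676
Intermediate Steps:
v(n) = 7 + n² (v(n) = 7 + n*(0*1 + n) = 7 + n*(0 + n) = 7 + n*n = 7 + n²)
q(Q) = -5*Q²
q(315) - v(-612) = -5*315² - (7 + (-612)²) = -5*99225 - (7 + 374544) = -496125 - 1*374551 = -496125 - 374551 = -870676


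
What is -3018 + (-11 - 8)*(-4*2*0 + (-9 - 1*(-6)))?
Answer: -2961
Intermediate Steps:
-3018 + (-11 - 8)*(-4*2*0 + (-9 - 1*(-6))) = -3018 - 19*(-8*0 + (-9 + 6)) = -3018 - 19*(0 - 3) = -3018 - 19*(-3) = -3018 + 57 = -2961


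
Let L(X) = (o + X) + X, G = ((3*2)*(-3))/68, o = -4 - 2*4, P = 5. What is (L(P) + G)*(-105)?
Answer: 8085/34 ≈ 237.79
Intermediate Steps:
o = -12 (o = -4 - 8 = -12)
G = -9/34 (G = (6*(-3))*(1/68) = -18*1/68 = -9/34 ≈ -0.26471)
L(X) = -12 + 2*X (L(X) = (-12 + X) + X = -12 + 2*X)
(L(P) + G)*(-105) = ((-12 + 2*5) - 9/34)*(-105) = ((-12 + 10) - 9/34)*(-105) = (-2 - 9/34)*(-105) = -77/34*(-105) = 8085/34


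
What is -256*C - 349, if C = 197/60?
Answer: -17843/15 ≈ -1189.5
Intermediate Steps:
C = 197/60 (C = 197*(1/60) = 197/60 ≈ 3.2833)
-256*C - 349 = -256*197/60 - 349 = -12608/15 - 349 = -17843/15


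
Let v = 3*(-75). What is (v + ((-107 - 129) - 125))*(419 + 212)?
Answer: -369766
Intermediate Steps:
v = -225
(v + ((-107 - 129) - 125))*(419 + 212) = (-225 + ((-107 - 129) - 125))*(419 + 212) = (-225 + (-236 - 125))*631 = (-225 - 361)*631 = -586*631 = -369766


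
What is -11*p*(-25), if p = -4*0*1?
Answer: 0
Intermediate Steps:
p = 0 (p = 0*1 = 0)
-11*p*(-25) = -11*0*(-25) = 0*(-25) = 0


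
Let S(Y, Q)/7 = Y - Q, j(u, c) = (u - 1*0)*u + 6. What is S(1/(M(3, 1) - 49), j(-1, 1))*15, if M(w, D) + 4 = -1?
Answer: -13265/18 ≈ -736.94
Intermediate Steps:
M(w, D) = -5 (M(w, D) = -4 - 1 = -5)
j(u, c) = 6 + u² (j(u, c) = (u + 0)*u + 6 = u*u + 6 = u² + 6 = 6 + u²)
S(Y, Q) = -7*Q + 7*Y (S(Y, Q) = 7*(Y - Q) = -7*Q + 7*Y)
S(1/(M(3, 1) - 49), j(-1, 1))*15 = (-7*(6 + (-1)²) + 7/(-5 - 49))*15 = (-7*(6 + 1) + 7/(-54))*15 = (-7*7 + 7*(-1/54))*15 = (-49 - 7/54)*15 = -2653/54*15 = -13265/18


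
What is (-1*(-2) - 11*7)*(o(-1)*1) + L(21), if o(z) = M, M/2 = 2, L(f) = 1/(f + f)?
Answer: -12599/42 ≈ -299.98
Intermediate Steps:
L(f) = 1/(2*f)
M = 4 (M = 2*2 = 4)
o(z) = 4
(-1*(-2) - 11*7)*(o(-1)*1) + L(21) = (-1*(-2) - 11*7)*(4*1) + (½)/21 = (2 - 77)*4 + (½)*(1/21) = -75*4 + 1/42 = -300 + 1/42 = -12599/42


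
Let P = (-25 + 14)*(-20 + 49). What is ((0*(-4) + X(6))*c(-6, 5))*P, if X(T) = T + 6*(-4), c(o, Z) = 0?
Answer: 0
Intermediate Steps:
X(T) = -24 + T (X(T) = T - 24 = -24 + T)
P = -319 (P = -11*29 = -319)
((0*(-4) + X(6))*c(-6, 5))*P = ((0*(-4) + (-24 + 6))*0)*(-319) = ((0 - 18)*0)*(-319) = -18*0*(-319) = 0*(-319) = 0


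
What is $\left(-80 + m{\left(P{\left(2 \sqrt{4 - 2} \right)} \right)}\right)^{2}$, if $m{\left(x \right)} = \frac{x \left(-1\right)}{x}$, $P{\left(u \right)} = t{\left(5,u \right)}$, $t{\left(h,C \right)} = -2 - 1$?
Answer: $6561$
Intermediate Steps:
$t{\left(h,C \right)} = -3$
$P{\left(u \right)} = -3$
$m{\left(x \right)} = -1$ ($m{\left(x \right)} = \frac{\left(-1\right) x}{x} = -1$)
$\left(-80 + m{\left(P{\left(2 \sqrt{4 - 2} \right)} \right)}\right)^{2} = \left(-80 - 1\right)^{2} = \left(-81\right)^{2} = 6561$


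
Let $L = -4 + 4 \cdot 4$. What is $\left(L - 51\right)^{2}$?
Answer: $1521$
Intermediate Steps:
$L = 12$ ($L = -4 + 16 = 12$)
$\left(L - 51\right)^{2} = \left(12 - 51\right)^{2} = \left(-39\right)^{2} = 1521$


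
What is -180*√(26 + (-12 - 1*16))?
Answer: -180*I*√2 ≈ -254.56*I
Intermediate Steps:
-180*√(26 + (-12 - 1*16)) = -180*√(26 + (-12 - 16)) = -180*√(26 - 28) = -180*I*√2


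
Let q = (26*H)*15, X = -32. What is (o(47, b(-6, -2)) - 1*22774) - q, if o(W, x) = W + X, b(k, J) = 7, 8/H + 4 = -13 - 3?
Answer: -22603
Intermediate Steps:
H = -⅖ (H = 8/(-4 + (-13 - 3)) = 8/(-4 - 16) = 8/(-20) = 8*(-1/20) = -⅖ ≈ -0.40000)
o(W, x) = -32 + W (o(W, x) = W - 32 = -32 + W)
q = -156 (q = (26*(-⅖))*15 = -52/5*15 = -156)
(o(47, b(-6, -2)) - 1*22774) - q = ((-32 + 47) - 1*22774) - 1*(-156) = (15 - 22774) + 156 = -22759 + 156 = -22603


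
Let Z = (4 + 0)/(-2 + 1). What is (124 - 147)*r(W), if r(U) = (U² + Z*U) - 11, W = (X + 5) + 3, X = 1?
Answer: -782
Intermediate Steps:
Z = -4 (Z = 4/(-1) = 4*(-1) = -4)
W = 9 (W = (1 + 5) + 3 = 6 + 3 = 9)
r(U) = -11 + U² - 4*U (r(U) = (U² - 4*U) - 11 = -11 + U² - 4*U)
(124 - 147)*r(W) = (124 - 147)*(-11 + 9² - 4*9) = -23*(-11 + 81 - 36) = -23*34 = -782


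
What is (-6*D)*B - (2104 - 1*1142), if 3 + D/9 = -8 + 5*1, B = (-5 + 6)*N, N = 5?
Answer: 658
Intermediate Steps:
B = 5 (B = (-5 + 6)*5 = 1*5 = 5)
D = -54 (D = -27 + 9*(-8 + 5*1) = -27 + 9*(-8 + 5) = -27 + 9*(-3) = -27 - 27 = -54)
(-6*D)*B - (2104 - 1*1142) = -6*(-54)*5 - (2104 - 1*1142) = 324*5 - (2104 - 1142) = 1620 - 1*962 = 1620 - 962 = 658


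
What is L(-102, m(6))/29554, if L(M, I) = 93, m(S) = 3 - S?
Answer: 93/29554 ≈ 0.0031468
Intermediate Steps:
L(-102, m(6))/29554 = 93/29554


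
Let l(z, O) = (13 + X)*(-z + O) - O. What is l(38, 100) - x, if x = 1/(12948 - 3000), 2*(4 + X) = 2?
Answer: 5172959/9948 ≈ 520.00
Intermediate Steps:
X = -3 (X = -4 + (½)*2 = -4 + 1 = -3)
l(z, O) = -10*z + 9*O (l(z, O) = (13 - 3)*(-z + O) - O = 10*(O - z) - O = (-10*z + 10*O) - O = -10*z + 9*O)
x = 1/9948 ≈ 0.00010052
l(38, 100) - x = (-10*38 + 9*100) - 1*1/9948 = (-380 + 900) - 1/9948 = 520 - 1/9948 = 5172959/9948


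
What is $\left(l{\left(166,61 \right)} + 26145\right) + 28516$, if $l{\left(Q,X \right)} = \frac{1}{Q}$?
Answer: $\frac{9073727}{166} \approx 54661.0$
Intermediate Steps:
$\left(l{\left(166,61 \right)} + 26145\right) + 28516 = \left(\frac{1}{166} + 26145\right) + 28516 = \frac{4340071}{166} + 28516 = \frac{9073727}{166}$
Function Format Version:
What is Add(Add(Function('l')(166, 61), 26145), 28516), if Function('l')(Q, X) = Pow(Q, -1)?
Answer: Rational(9073727, 166) ≈ 54661.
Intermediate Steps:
Add(Add(Function('l')(166, 61), 26145), 28516) = Add(Add(Pow(166, -1), 26145), 28516) = Add(Add(Rational(1, 166), 26145), 28516) = Add(Rational(4340071, 166), 28516) = Rational(9073727, 166)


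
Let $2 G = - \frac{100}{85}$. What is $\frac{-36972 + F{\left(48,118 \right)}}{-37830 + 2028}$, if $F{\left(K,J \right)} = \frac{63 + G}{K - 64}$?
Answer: $\frac{10057445}{9738144} \approx 1.0328$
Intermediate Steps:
$G = - \frac{10}{17}$ ($G = \frac{\left(-100\right) \frac{1}{85}}{2} = \frac{1}{2} \left(- \frac{20}{17}\right) = - \frac{10}{17} \approx -0.58823$)
$F{\left(K,J \right)} = \frac{1061}{17 \left(-64 + K\right)}$ ($F{\left(K,J \right)} = \frac{63 - \frac{10}{17}}{K - 64} = \frac{1061}{17 \left(-64 + K\right)}$)
$\frac{-36972 + F{\left(48,118 \right)}}{-37830 + 2028} = \frac{-36972 + \frac{1061}{17 \left(-64 + 48\right)}}{-37830 + 2028} = \frac{-36972 + \frac{1061}{17 \left(-16\right)}}{-35802} = \left(-36972 + \frac{1061}{17} \left(- \frac{1}{16}\right)\right) \left(- \frac{1}{35802}\right) = \left(-36972 - \frac{1061}{272}\right) \left(- \frac{1}{35802}\right) = \left(- \frac{10057445}{272}\right) \left(- \frac{1}{35802}\right) = \frac{10057445}{9738144}$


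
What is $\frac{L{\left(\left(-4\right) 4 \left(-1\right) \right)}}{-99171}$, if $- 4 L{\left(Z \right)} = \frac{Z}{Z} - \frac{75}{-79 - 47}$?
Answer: $\frac{67}{16660728} \approx 4.0214 \cdot 10^{-6}$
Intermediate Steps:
$L{\left(Z \right)} = - \frac{67}{168}$ ($L{\left(Z \right)} = - \frac{\frac{Z}{Z} - \frac{75}{-79 - 47}}{4} = - \frac{1 - \frac{75}{-79 - 47}}{4} = - \frac{1 - \frac{75}{-126}}{4} = - \frac{1 - - \frac{25}{42}}{4} = - \frac{1 + \frac{25}{42}}{4} = \left(- \frac{1}{4}\right) \frac{67}{42} = - \frac{67}{168}$)
$\frac{L{\left(\left(-4\right) 4 \left(-1\right) \right)}}{-99171} = - \frac{67}{168 \left(-99171\right)} = \left(- \frac{67}{168}\right) \left(- \frac{1}{99171}\right) = \frac{67}{16660728}$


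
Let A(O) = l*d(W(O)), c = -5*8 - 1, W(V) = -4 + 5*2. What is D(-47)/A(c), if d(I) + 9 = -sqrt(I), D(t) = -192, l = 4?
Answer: 144/25 - 16*sqrt(6)/25 ≈ 4.1923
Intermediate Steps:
W(V) = 6 (W(V) = -4 + 10 = 6)
d(I) = -9 - sqrt(I)
c = -41 (c = -40 - 1 = -41)
A(O) = -36 - 4*sqrt(6) (A(O) = 4*(-9 - sqrt(6)) = -36 - 4*sqrt(6))
D(-47)/A(c) = -192/(-36 - 4*sqrt(6))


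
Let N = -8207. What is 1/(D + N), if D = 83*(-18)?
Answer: -1/9701 ≈ -0.00010308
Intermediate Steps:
D = -1494
1/(D + N) = 1/(-1494 - 8207) = 1/(-9701) = -1/9701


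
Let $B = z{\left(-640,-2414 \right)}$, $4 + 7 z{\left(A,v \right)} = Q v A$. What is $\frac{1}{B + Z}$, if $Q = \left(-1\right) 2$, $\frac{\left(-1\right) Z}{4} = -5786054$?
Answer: $\frac{7}{158919588} \approx 4.4047 \cdot 10^{-8}$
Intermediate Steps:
$Z = 23144216$ ($Z = \left(-4\right) \left(-5786054\right) = 23144216$)
$Q = -2$
$z{\left(A,v \right)} = - \frac{4}{7} - \frac{2 A v}{7}$ ($z{\left(A,v \right)} = - \frac{4}{7} + \frac{- 2 v A}{7} = - \frac{4}{7} + \frac{\left(-2\right) A v}{7} = - \frac{4}{7} - \frac{2 A v}{7}$)
$B = - \frac{3089924}{7}$ ($B = - \frac{4}{7} - \left(- \frac{1280}{7}\right) \left(-2414\right) = - \frac{4}{7} - \frac{3089920}{7} = - \frac{3089924}{7} \approx -4.4142 \cdot 10^{5}$)
$\frac{1}{B + Z} = \frac{1}{- \frac{3089924}{7} + 23144216} = \frac{1}{\frac{158919588}{7}} = \frac{7}{158919588}$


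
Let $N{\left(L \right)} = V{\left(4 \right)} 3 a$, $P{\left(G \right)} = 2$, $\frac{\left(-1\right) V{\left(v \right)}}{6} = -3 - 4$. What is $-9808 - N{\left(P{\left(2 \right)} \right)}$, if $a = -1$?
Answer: $-9682$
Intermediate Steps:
$V{\left(v \right)} = 42$ ($V{\left(v \right)} = - 6 \left(-3 - 4\right) = \left(-6\right) \left(-7\right) = 42$)
$N{\left(L \right)} = -126$ ($N{\left(L \right)} = 42 \cdot 3 \left(-1\right) = 126 \left(-1\right) = -126$)
$-9808 - N{\left(P{\left(2 \right)} \right)} = -9808 - -126 = -9808 + 126 = -9682$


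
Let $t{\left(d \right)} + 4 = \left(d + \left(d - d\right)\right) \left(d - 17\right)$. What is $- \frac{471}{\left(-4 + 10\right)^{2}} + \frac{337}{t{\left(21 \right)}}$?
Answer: $- \frac{2129}{240} \approx -8.8708$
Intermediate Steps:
$t{\left(d \right)} = -4 + d \left(-17 + d\right)$ ($t{\left(d \right)} = -4 + \left(d + \left(d - d\right)\right) \left(d - 17\right) = -4 + \left(d + 0\right) \left(-17 + d\right) = -4 + d \left(-17 + d\right)$)
$- \frac{471}{\left(-4 + 10\right)^{2}} + \frac{337}{t{\left(21 \right)}} = - \frac{471}{\left(-4 + 10\right)^{2}} + \frac{337}{-4 + 21^{2} - 357} = - \frac{471}{6^{2}} + \frac{337}{-4 + 441 - 357} = - \frac{471}{36} + \frac{337}{80} = \left(-471\right) \frac{1}{36} + 337 \cdot \frac{1}{80} = - \frac{157}{12} + \frac{337}{80} = - \frac{2129}{240}$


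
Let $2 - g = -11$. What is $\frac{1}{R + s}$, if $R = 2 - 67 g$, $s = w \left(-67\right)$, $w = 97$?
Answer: $- \frac{1}{7368} \approx -0.00013572$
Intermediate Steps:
$g = 13$ ($g = 2 - -11 = 2 + 11 = 13$)
$s = -6499$ ($s = 97 \left(-67\right) = -6499$)
$R = -869$ ($R = 2 - 871 = -869$)
$\frac{1}{R + s} = \frac{1}{-869 - 6499} = \frac{1}{-7368} = - \frac{1}{7368}$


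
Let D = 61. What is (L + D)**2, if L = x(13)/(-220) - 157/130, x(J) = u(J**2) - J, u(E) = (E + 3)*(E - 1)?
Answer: 41809207729/8179600 ≈ 5111.4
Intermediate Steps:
u(E) = (-1 + E)*(3 + E) (u(E) = (3 + E)*(-1 + E) = (-1 + E)*(3 + E))
x(J) = -3 + J**4 - J + 2*J**2 (x(J) = (-3 + (J**2)**2 + 2*J**2) - J = (-3 + J**4 + 2*J**2) - J = -3 + J**4 - J + 2*J**2)
L = -378933/2860 (L = (-3 + 13**4 - 1*13 + 2*13**2)/(-220) - 157/130 = (-3 + 28561 - 13 + 2*169)*(-1/220) - 157*1/130 = (-3 + 28561 - 13 + 338)*(-1/220) - 157/130 = 28883*(-1/220) - 157/130 = -28883/220 - 157/130 = -378933/2860 ≈ -132.49)
(L + D)**2 = (-378933/2860 + 61)**2 = (-204473/2860)**2 = 41809207729/8179600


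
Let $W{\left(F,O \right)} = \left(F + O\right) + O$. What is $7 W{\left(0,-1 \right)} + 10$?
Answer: $-4$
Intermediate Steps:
$W{\left(F,O \right)} = F + 2 O$
$7 W{\left(0,-1 \right)} + 10 = 7 \left(0 + 2 \left(-1\right)\right) + 10 = 7 \left(0 - 2\right) + 10 = 7 \left(-2\right) + 10 = -14 + 10 = -4$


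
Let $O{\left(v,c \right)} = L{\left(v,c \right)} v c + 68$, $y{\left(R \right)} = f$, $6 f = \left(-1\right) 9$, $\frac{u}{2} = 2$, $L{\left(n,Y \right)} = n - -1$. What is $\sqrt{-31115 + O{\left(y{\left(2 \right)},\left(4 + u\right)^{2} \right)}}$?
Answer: $i \sqrt{30999} \approx 176.07 i$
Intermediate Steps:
$L{\left(n,Y \right)} = 1 + n$ ($L{\left(n,Y \right)} = n + 1 = 1 + n$)
$u = 4$ ($u = 2 \cdot 2 = 4$)
$f = - \frac{3}{2}$ ($f = \frac{\left(-1\right) 9}{6} = \frac{1}{6} \left(-9\right) = - \frac{3}{2} \approx -1.5$)
$y{\left(R \right)} = - \frac{3}{2}$
$O{\left(v,c \right)} = 68 + c v \left(1 + v\right)$ ($O{\left(v,c \right)} = \left(1 + v\right) v c + 68 = v \left(1 + v\right) c + 68 = c v \left(1 + v\right) + 68 = 68 + c v \left(1 + v\right)$)
$\sqrt{-31115 + O{\left(y{\left(2 \right)},\left(4 + u\right)^{2} \right)}} = \sqrt{-31115 + \left(68 + \left(4 + 4\right)^{2} \left(- \frac{3}{2}\right) \left(1 - \frac{3}{2}\right)\right)} = \sqrt{-31115 + \left(68 + 8^{2} \left(- \frac{3}{2}\right) \left(- \frac{1}{2}\right)\right)} = \sqrt{-31115 + \left(68 + 64 \left(- \frac{3}{2}\right) \left(- \frac{1}{2}\right)\right)} = \sqrt{-31115 + \left(68 + 48\right)} = \sqrt{-31115 + 116} = \sqrt{-30999} = i \sqrt{30999}$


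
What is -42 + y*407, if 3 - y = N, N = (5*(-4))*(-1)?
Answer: -6961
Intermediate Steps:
N = 20 (N = -20*(-1) = 20)
y = -17 (y = 3 - 1*20 = 3 - 20 = -17)
-42 + y*407 = -42 - 17*407 = -42 - 6919 = -6961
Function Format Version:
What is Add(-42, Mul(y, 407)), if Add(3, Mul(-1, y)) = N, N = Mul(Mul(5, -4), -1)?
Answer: -6961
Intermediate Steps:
N = 20 (N = Mul(-20, -1) = 20)
y = -17 (y = Add(3, Mul(-1, 20)) = Add(3, -20) = -17)
Add(-42, Mul(y, 407)) = Add(-42, Mul(-17, 407)) = Add(-42, -6919) = -6961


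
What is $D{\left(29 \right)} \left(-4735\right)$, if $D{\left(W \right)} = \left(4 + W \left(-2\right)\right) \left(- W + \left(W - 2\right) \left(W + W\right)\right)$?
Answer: $392995530$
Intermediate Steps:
$D{\left(W \right)} = \left(4 - 2 W\right) \left(- W + 2 W \left(-2 + W\right)\right)$ ($D{\left(W \right)} = \left(4 - 2 W\right) \left(- W + \left(-2 + W\right) 2 W\right) = \left(4 - 2 W\right) \left(- W + 2 W \left(-2 + W\right)\right)$)
$D{\left(29 \right)} \left(-4735\right) = 2 \cdot 29 \left(-10 - 2 \cdot 29^{2} + 9 \cdot 29\right) \left(-4735\right) = 2 \cdot 29 \left(-10 - 1682 + 261\right) \left(-4735\right) = 2 \cdot 29 \left(-1431\right) \left(-4735\right) = \left(-82998\right) \left(-4735\right) = 392995530$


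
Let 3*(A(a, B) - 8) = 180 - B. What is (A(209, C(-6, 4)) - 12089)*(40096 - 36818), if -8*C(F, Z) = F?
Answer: -78811315/2 ≈ -3.9406e+7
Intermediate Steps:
C(F, Z) = -F/8
A(a, B) = 68 - B/3 (A(a, B) = 8 + (180 - B)/3 = 8 + (60 - B/3) = 68 - B/3)
(A(209, C(-6, 4)) - 12089)*(40096 - 36818) = ((68 - (-1)*(-6)/24) - 12089)*(40096 - 36818) = ((68 - ⅓*¾) - 12089)*3278 = ((68 - ¼) - 12089)*3278 = (271/4 - 12089)*3278 = -48085/4*3278 = -78811315/2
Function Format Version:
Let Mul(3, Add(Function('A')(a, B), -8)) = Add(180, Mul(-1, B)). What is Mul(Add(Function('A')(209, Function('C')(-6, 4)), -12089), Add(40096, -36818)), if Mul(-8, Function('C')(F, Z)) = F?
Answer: Rational(-78811315, 2) ≈ -3.9406e+7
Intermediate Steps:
Function('C')(F, Z) = Mul(Rational(-1, 8), F)
Function('A')(a, B) = Add(68, Mul(Rational(-1, 3), B)) (Function('A')(a, B) = Add(8, Mul(Rational(1, 3), Add(180, Mul(-1, B)))) = Add(8, Add(60, Mul(Rational(-1, 3), B))) = Add(68, Mul(Rational(-1, 3), B)))
Mul(Add(Function('A')(209, Function('C')(-6, 4)), -12089), Add(40096, -36818)) = Mul(Add(Add(68, Mul(Rational(-1, 3), Mul(Rational(-1, 8), -6))), -12089), Add(40096, -36818)) = Mul(Add(Add(68, Mul(Rational(-1, 3), Rational(3, 4))), -12089), 3278) = Mul(Add(Add(68, Rational(-1, 4)), -12089), 3278) = Mul(Add(Rational(271, 4), -12089), 3278) = Mul(Rational(-48085, 4), 3278) = Rational(-78811315, 2)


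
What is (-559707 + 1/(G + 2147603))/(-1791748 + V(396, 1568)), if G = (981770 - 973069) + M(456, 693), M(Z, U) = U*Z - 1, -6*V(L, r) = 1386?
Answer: 1383769772876/4430329393469 ≈ 0.31234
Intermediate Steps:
V(L, r) = -231 (V(L, r) = -1/6*1386 = -231)
M(Z, U) = -1 + U*Z
G = 324708 (G = (981770 - 973069) + (-1 + 693*456) = 8701 + (-1 + 316008) = 8701 + 316007 = 324708)
(-559707 + 1/(G + 2147603))/(-1791748 + V(396, 1568)) = (-559707 + 1/(324708 + 2147603))/(-1791748 - 231) = (-559707 + 1/2472311)/(-1791979) = (-559707 + 1/2472311)*(-1/1791979) = -1383769772876/2472311*(-1/1791979) = 1383769772876/4430329393469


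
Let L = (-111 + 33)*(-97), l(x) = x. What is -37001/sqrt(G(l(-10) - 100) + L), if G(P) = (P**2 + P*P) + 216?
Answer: -37001*sqrt(31982)/31982 ≈ -206.90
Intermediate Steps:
G(P) = 216 + 2*P**2 (G(P) = (P**2 + P**2) + 216 = 2*P**2 + 216 = 216 + 2*P**2)
L = 7566 (L = -78*(-97) = 7566)
-37001/sqrt(G(l(-10) - 100) + L) = -37001/sqrt((216 + 2*(-10 - 100)**2) + 7566) = -37001/sqrt((216 + 2*(-110)**2) + 7566) = -37001/sqrt((216 + 2*12100) + 7566) = -37001/sqrt((216 + 24200) + 7566) = -37001/sqrt(24416 + 7566) = -37001*sqrt(31982)/31982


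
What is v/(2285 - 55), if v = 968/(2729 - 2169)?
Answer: 121/156100 ≈ 0.00077514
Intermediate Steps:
v = 121/70 (v = 968/560 = 968*(1/560) = 121/70 ≈ 1.7286)
v/(2285 - 55) = 121/(70*(2285 - 55)) = (121/70)/2230 = (121/70)*(1/2230) = 121/156100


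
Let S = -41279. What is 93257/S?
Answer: -93257/41279 ≈ -2.2592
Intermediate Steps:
93257/S = 93257/(-41279) = 93257*(-1/41279) = -93257/41279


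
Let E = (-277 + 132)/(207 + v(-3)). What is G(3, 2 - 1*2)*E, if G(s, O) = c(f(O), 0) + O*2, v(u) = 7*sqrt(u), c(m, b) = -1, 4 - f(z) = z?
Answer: 10005/14332 - 1015*I*sqrt(3)/42996 ≈ 0.69809 - 0.040888*I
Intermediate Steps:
f(z) = 4 - z
G(s, O) = -1 + 2*O (G(s, O) = -1 + O*2 = -1 + 2*O)
E = -145/(207 + 7*I*sqrt(3)) (E = (-277 + 132)/(207 + 7*sqrt(-3)) = -145/(207 + 7*(I*sqrt(3))) = -145/(207 + 7*I*sqrt(3)) ≈ -0.69809 + 0.040888*I)
G(3, 2 - 1*2)*E = (-1 + 2*(2 - 1*2))*(-10005/14332 + 1015*I*sqrt(3)/42996) = (-1 + 2*(2 - 2))*(-10005/14332 + 1015*I*sqrt(3)/42996) = (-1 + 2*0)*(-10005/14332 + 1015*I*sqrt(3)/42996) = (-1 + 0)*(-10005/14332 + 1015*I*sqrt(3)/42996) = -(-10005/14332 + 1015*I*sqrt(3)/42996) = 10005/14332 - 1015*I*sqrt(3)/42996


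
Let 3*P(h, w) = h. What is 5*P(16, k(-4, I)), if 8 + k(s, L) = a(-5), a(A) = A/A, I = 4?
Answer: 80/3 ≈ 26.667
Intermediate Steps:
a(A) = 1
k(s, L) = -7 (k(s, L) = -8 + 1 = -7)
P(h, w) = h/3
5*P(16, k(-4, I)) = 5*((1/3)*16) = 5*(16/3) = 80/3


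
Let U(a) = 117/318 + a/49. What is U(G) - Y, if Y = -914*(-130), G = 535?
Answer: -617092459/5194 ≈ -1.1881e+5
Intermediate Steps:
U(a) = 39/106 + a/49 (U(a) = 117*(1/318) + a*(1/49) = 39/106 + a/49)
Y = 118820
U(G) - Y = (39/106 + (1/49)*535) - 1*118820 = (39/106 + 535/49) - 118820 = 58621/5194 - 118820 = -617092459/5194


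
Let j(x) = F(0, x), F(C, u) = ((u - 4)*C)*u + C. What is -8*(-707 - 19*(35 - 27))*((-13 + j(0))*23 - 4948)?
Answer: -36057384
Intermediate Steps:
F(C, u) = C + C*u*(-4 + u) (F(C, u) = ((-4 + u)*C)*u + C = (C*(-4 + u))*u + C = C*u*(-4 + u) + C = C + C*u*(-4 + u))
j(x) = 0 (j(x) = 0*(1 + x² - 4*x) = 0)
-8*(-707 - 19*(35 - 27))*((-13 + j(0))*23 - 4948) = -8*(-707 - 19*(35 - 27))*((-13 + 0)*23 - 4948) = -8*(-707 - 19*8)*(-13*23 - 4948) = -8*(-707 - 152)*(-299 - 4948) = -(-6872)*(-5247) = -8*4507173 = -36057384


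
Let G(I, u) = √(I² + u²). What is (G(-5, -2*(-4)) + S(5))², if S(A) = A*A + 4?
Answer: (29 + √89)² ≈ 1477.2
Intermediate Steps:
S(A) = 4 + A² (S(A) = A² + 4 = 4 + A²)
(G(-5, -2*(-4)) + S(5))² = (√((-5)² + (-2*(-4))²) + (4 + 5²))² = (√(25 + 8²) + (4 + 25))² = (√(25 + 64) + 29)² = (√89 + 29)² = (29 + √89)²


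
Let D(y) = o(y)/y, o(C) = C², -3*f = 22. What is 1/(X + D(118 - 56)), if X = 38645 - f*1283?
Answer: 3/144347 ≈ 2.0783e-5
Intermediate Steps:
f = -22/3 (f = -⅓*22 = -22/3 ≈ -7.3333)
D(y) = y (D(y) = y²/y = y)
X = 144161/3 (X = 38645 - (-22)*1283/3 = 38645 - 1*(-28226/3) = 38645 + 28226/3 = 144161/3 ≈ 48054.)
1/(X + D(118 - 56)) = 1/(144161/3 + (118 - 56)) = 1/(144161/3 + 62) = 1/(144347/3) = 3/144347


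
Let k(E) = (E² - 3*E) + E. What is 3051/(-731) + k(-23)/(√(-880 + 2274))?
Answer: -3051/731 + 575*√1394/1394 ≈ 11.227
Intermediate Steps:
k(E) = E² - 2*E
3051/(-731) + k(-23)/(√(-880 + 2274)) = 3051/(-731) + (-23*(-2 - 23))/(√(-880 + 2274)) = 3051*(-1/731) + (-23*(-25))/(√1394) = -3051/731 + 575*(√1394/1394) = -3051/731 + 575*√1394/1394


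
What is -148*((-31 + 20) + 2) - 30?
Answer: 1302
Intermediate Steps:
-148*((-31 + 20) + 2) - 30 = -148*(-11 + 2) - 30 = -148*(-9) - 30 = 1332 - 30 = 1302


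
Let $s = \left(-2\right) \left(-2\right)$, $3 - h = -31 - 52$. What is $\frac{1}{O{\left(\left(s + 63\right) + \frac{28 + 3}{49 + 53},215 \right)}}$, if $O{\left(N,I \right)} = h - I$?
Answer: $- \frac{1}{129} \approx -0.0077519$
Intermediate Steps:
$h = 86$ ($h = 3 - \left(-31 - 52\right) = 3 - -83 = 3 + 83 = 86$)
$s = 4$
$O{\left(N,I \right)} = 86 - I$
$\frac{1}{O{\left(\left(s + 63\right) + \frac{28 + 3}{49 + 53},215 \right)}} = \frac{1}{86 - 215} = \frac{1}{-129} = - \frac{1}{129}$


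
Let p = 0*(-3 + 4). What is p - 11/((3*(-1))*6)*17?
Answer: 187/18 ≈ 10.389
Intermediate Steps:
p = 0 (p = 0*1 = 0)
p - 11/((3*(-1))*6)*17 = 0 - 11/((3*(-1))*6)*17 = 0 - 11/((-3*6))*17 = 0 - 11/(-18)*17 = 0 - 11*(-1/18)*17 = 0 + (11/18)*17 = 0 + 187/18 = 187/18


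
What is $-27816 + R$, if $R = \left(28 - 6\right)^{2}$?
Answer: $-27332$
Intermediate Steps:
$R = 484$ ($R = 22^{2} = 484$)
$-27816 + R = -27816 + 484 = -27332$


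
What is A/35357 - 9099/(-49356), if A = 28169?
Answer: 63408241/64632596 ≈ 0.98106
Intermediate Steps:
A/35357 - 9099/(-49356) = 28169/35357 - 9099/(-49356) = 28169*(1/35357) - 9099*(-1/49356) = 28169/35357 + 337/1828 = 63408241/64632596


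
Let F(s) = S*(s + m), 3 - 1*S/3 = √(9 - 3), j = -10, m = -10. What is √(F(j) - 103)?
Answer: √(-283 + 60*√6) ≈ 11.663*I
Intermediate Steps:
S = 9 - 3*√6 (S = 9 - 3*√(9 - 3) = 9 - 3*√6 ≈ 1.6515)
F(s) = (-10 + s)*(9 - 3*√6) (F(s) = (9 - 3*√6)*(s - 10) = (9 - 3*√6)*(-10 + s) = (-10 + s)*(9 - 3*√6))
√(F(j) - 103) = √(3*(-10 - 10)*(3 - √6) - 103) = √(3*(-20)*(3 - √6) - 103) = √((-180 + 60*√6) - 103) = √(-283 + 60*√6)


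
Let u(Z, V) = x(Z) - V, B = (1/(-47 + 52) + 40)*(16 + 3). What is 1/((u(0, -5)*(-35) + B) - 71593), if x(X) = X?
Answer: -5/355021 ≈ -1.4084e-5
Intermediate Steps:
B = 3819/5 (B = (1/5 + 40)*19 = (201/5)*19 = 3819/5 ≈ 763.80)
u(Z, V) = Z - V
1/((u(0, -5)*(-35) + B) - 71593) = 1/(((0 - 1*(-5))*(-35) + 3819/5) - 71593) = 1/(((0 + 5)*(-35) + 3819/5) - 71593) = 1/((5*(-35) + 3819/5) - 71593) = 1/((-175 + 3819/5) - 71593) = 1/(2944/5 - 71593) = 1/(-355021/5) = -5/355021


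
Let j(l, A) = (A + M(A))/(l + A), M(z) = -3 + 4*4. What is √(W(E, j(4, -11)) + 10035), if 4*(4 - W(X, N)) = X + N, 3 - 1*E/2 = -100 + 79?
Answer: √1965306/14 ≈ 100.14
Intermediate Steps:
E = 48 (E = 6 - 2*(-100 + 79) = 6 - 2*(-21) = 6 + 42 = 48)
M(z) = 13 (M(z) = -3 + 16 = 13)
j(l, A) = (13 + A)/(A + l) (j(l, A) = (A + 13)/(l + A) = (13 + A)/(A + l))
W(X, N) = 4 - N/4 - X/4 (W(X, N) = 4 - (X + N)/4 = 4 - (N + X)/4 = 4 + (-N/4 - X/4) = 4 - N/4 - X/4)
√(W(E, j(4, -11)) + 10035) = √((4 - (13 - 11)/(4*(-11 + 4)) - ¼*48) + 10035) = √((4 - 2/(4*(-7)) - 12) + 10035) = √((4 - (-1)*2/28 - 12) + 10035) = √((4 - ¼*(-2/7) - 12) + 10035) = √((4 + 1/14 - 12) + 10035) = √(-111/14 + 10035) = √(140379/14) = √1965306/14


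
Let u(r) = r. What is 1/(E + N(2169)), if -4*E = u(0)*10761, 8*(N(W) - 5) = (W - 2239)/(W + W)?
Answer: 17352/86725 ≈ 0.20008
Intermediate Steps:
N(W) = 5 + (-2239 + W)/(16*W) (N(W) = 5 + ((W - 2239)/(W + W))/8 = 5 + ((-2239 + W)/((2*W)))/8 = 5 + ((-2239 + W)*(1/(2*W)))/8 = 5 + ((-2239 + W)/(2*W))/8 = 5 + (-2239 + W)/(16*W))
E = 0 (E = -0*10761 = -1/4*0 = 0)
1/(E + N(2169)) = 1/(0 + (1/16)*(-2239 + 81*2169)/2169) = 1/(0 + (1/16)*(1/2169)*(-2239 + 175689)) = 1/(0 + (1/16)*(1/2169)*173450) = 1/(0 + 86725/17352) = 1/(86725/17352) = 17352/86725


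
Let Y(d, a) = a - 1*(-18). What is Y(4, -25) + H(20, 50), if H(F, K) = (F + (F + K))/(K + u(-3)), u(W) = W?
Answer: -239/47 ≈ -5.0851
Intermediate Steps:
Y(d, a) = 18 + a (Y(d, a) = a + 18 = 18 + a)
H(F, K) = (K + 2*F)/(-3 + K) (H(F, K) = (F + (F + K))/(K - 3) = (K + 2*F)/(-3 + K))
Y(4, -25) + H(20, 50) = (18 - 25) + (50 + 2*20)/(-3 + 50) = -7 + (50 + 40)/47 = -7 + (1/47)*90 = -7 + 90/47 = -239/47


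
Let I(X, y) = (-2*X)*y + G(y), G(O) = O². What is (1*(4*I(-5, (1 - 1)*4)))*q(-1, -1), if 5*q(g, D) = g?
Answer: 0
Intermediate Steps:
q(g, D) = g/5
I(X, y) = y² - 2*X*y (I(X, y) = (-2*X)*y + y² = -2*X*y + y² = y² - 2*X*y)
(1*(4*I(-5, (1 - 1)*4)))*q(-1, -1) = (1*(4*(((1 - 1)*4)*((1 - 1)*4 - 2*(-5)))))*((⅕)*(-1)) = (1*(4*((0*4)*(0*4 + 10))))*(-⅕) = (1*(4*(0*(0 + 10))))*(-⅕) = (1*(4*(0*10)))*(-⅕) = (1*(4*0))*(-⅕) = (1*0)*(-⅕) = 0*(-⅕) = 0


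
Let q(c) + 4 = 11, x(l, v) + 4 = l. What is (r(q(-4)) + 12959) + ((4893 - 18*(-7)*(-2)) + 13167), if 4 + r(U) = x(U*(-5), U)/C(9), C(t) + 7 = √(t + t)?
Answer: 953926/31 + 117*√2/31 ≈ 30777.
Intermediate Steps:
C(t) = -7 + √2*√t (C(t) = -7 + √(t + t) = -7 + √(2*t) = -7 + √2*√t)
x(l, v) = -4 + l
q(c) = 7 (q(c) = -4 + 11 = 7)
r(U) = -4 + (-4 - 5*U)/(-7 + 3*√2) (r(U) = -4 + (-4 + U*(-5))/(-7 + √2*√9) = -4 + (-4 - 5*U)/(-7 + √2*3) = -4 + (-4 - 5*U)/(-7 + 3*√2))
(r(q(-4)) + 12959) + ((4893 - 18*(-7)*(-2)) + 13167) = ((-96/31 + 12*√2/31 + (35/31)*7 + (15/31)*7*√2) + 12959) + ((4893 - 18*(-7)*(-2)) + 13167) = ((-96/31 + 12*√2/31 + 245/31 + 105*√2/31) + 12959) + ((4893 - (-126)*(-2)) + 13167) = ((149/31 + 117*√2/31) + 12959) + ((4893 - 1*252) + 13167) = (401878/31 + 117*√2/31) + ((4893 - 252) + 13167) = (401878/31 + 117*√2/31) + (4641 + 13167) = (401878/31 + 117*√2/31) + 17808 = 953926/31 + 117*√2/31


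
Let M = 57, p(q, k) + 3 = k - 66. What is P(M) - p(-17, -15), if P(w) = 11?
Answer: 95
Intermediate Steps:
p(q, k) = -69 + k (p(q, k) = -3 + (k - 66) = -3 + (-66 + k) = -69 + k)
P(M) - p(-17, -15) = 11 - (-69 - 15) = 11 - 1*(-84) = 11 + 84 = 95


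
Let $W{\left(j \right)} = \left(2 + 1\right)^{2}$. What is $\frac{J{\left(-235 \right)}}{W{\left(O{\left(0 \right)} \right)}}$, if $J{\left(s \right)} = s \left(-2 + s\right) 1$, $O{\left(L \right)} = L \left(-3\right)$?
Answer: $\frac{18565}{3} \approx 6188.3$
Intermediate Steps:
$O{\left(L \right)} = - 3 L$
$W{\left(j \right)} = 9$ ($W{\left(j \right)} = 3^{2} = 9$)
$J{\left(s \right)} = s \left(-2 + s\right)$
$\frac{J{\left(-235 \right)}}{W{\left(O{\left(0 \right)} \right)}} = \frac{\left(-235\right) \left(-2 - 235\right)}{9} = \left(-235\right) \left(-237\right) \frac{1}{9} = 55695 \cdot \frac{1}{9} = \frac{18565}{3}$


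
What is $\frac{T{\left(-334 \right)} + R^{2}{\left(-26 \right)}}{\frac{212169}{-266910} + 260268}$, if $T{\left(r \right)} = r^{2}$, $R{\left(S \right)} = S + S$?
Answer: $\frac{10165712200}{23155973237} \approx 0.43901$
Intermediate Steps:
$R{\left(S \right)} = 2 S$
$\frac{T{\left(-334 \right)} + R^{2}{\left(-26 \right)}}{\frac{212169}{-266910} + 260268} = \frac{\left(-334\right)^{2} + \left(2 \left(-26\right)\right)^{2}}{\frac{212169}{-266910} + 260268} = \frac{111556 + \left(-52\right)^{2}}{212169 \left(- \frac{1}{266910}\right) + 260268} = \frac{111556 + 2704}{- \frac{70723}{88970} + 260268} = \frac{114260}{\frac{23155973237}{88970}} = 114260 \cdot \frac{88970}{23155973237} = \frac{10165712200}{23155973237}$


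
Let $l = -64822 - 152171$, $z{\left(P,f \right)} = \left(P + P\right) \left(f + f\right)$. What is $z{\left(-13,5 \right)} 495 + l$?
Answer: $-345693$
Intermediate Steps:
$z{\left(P,f \right)} = 4 P f$ ($z{\left(P,f \right)} = 2 P 2 f = 4 P f$)
$l = -216993$
$z{\left(-13,5 \right)} 495 + l = 4 \left(-13\right) 5 \cdot 495 - 216993 = \left(-260\right) 495 - 216993 = -128700 - 216993 = -345693$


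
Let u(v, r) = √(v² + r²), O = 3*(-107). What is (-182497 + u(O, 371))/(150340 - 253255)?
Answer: 182497/102915 - √240682/102915 ≈ 1.7685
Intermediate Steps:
O = -321
u(v, r) = √(r² + v²)
(-182497 + u(O, 371))/(150340 - 253255) = (-182497 + √(371² + (-321)²))/(150340 - 253255) = (-182497 + √(137641 + 103041))/(-102915) = (-182497 + √240682)*(-1/102915) = 182497/102915 - √240682/102915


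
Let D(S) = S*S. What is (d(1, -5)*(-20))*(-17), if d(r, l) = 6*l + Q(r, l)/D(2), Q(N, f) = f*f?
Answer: -8075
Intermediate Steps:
D(S) = S**2
Q(N, f) = f**2
d(r, l) = 6*l + l**2/4 (d(r, l) = 6*l + l**2/(2**2) = 6*l + l**2/4)
(d(1, -5)*(-20))*(-17) = (((1/4)*(-5)*(24 - 5))*(-20))*(-17) = (((1/4)*(-5)*19)*(-20))*(-17) = -95/4*(-20)*(-17) = 475*(-17) = -8075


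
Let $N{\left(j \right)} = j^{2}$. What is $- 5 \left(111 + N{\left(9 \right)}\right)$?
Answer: $-960$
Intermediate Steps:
$- 5 \left(111 + N{\left(9 \right)}\right) = - 5 \left(111 + 9^{2}\right) = - 5 \left(111 + 81\right) = \left(-5\right) 192 = -960$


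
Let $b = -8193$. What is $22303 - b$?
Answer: $30496$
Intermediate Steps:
$22303 - b = 22303 - -8193 = 22303 + 8193 = 30496$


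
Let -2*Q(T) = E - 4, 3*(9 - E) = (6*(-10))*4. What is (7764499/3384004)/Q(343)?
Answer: -7764499/143820170 ≈ -0.053988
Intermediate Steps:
E = 89 (E = 9 - 6*(-10)*4/3 = 9 - (-20)*4 = 9 - ⅓*(-240) = 9 + 80 = 89)
Q(T) = -85/2 (Q(T) = -(89 - 4)/2 = -½*85 = -85/2)
(7764499/3384004)/Q(343) = (7764499/3384004)/(-85/2) = (7764499*(1/3384004))*(-2/85) = (7764499/3384004)*(-2/85) = -7764499/143820170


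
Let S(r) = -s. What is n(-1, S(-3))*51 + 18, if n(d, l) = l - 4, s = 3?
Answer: -339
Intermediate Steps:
S(r) = -3 (S(r) = -1*3 = -3)
n(d, l) = -4 + l
n(-1, S(-3))*51 + 18 = (-4 - 3)*51 + 18 = -7*51 + 18 = -357 + 18 = -339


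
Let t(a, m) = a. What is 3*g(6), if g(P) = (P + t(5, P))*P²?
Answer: 1188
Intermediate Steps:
g(P) = P²*(5 + P) (g(P) = (P + 5)*P² = (5 + P)*P² = P²*(5 + P))
3*g(6) = 3*(6²*(5 + 6)) = 3*(36*11) = 3*396 = 1188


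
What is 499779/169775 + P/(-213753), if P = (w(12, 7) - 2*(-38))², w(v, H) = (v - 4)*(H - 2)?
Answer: 104544768187/36289915575 ≈ 2.8808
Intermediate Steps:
w(v, H) = (-4 + v)*(-2 + H)
P = 13456 (P = ((8 - 4*7 - 2*12 + 7*12) - 2*(-38))² = ((8 - 28 - 24 + 84) + 76)² = (40 + 76)² = 116² = 13456)
499779/169775 + P/(-213753) = 499779/169775 + 13456/(-213753) = 499779*(1/169775) + 13456*(-1/213753) = 499779/169775 - 13456/213753 = 104544768187/36289915575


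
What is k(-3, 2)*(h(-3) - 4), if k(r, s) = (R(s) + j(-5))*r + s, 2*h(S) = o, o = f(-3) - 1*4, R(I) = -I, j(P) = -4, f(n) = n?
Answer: -150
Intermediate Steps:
o = -7 (o = -3 - 1*4 = -3 - 4 = -7)
h(S) = -7/2 (h(S) = (½)*(-7) = -7/2)
k(r, s) = s + r*(-4 - s) (k(r, s) = (-s - 4)*r + s = (-4 - s)*r + s = r*(-4 - s) + s = s + r*(-4 - s))
k(-3, 2)*(h(-3) - 4) = (2 - 4*(-3) - 1*(-3)*2)*(-7/2 - 4) = (2 + 12 + 6)*(-15/2) = 20*(-15/2) = -150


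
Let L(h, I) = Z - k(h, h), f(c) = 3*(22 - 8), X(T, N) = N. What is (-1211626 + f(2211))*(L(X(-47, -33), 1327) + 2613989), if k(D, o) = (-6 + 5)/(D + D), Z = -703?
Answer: -9498646460000/3 ≈ -3.1662e+12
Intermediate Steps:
k(D, o) = -1/(2*D)
f(c) = 42 (f(c) = 3*14 = 42)
L(h, I) = -703 + 1/(2*h) (L(h, I) = -703 - (-1)/(2*h) = -703 + 1/(2*h))
(-1211626 + f(2211))*(L(X(-47, -33), 1327) + 2613989) = (-1211626 + 42)*((-703 + (½)/(-33)) + 2613989) = -1211584*((-703 + (½)*(-1/33)) + 2613989) = -1211584*((-703 - 1/66) + 2613989) = -1211584*(-46399/66 + 2613989) = -1211584*172476875/66 = -9498646460000/3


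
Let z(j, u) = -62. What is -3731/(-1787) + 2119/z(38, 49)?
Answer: -3555331/110794 ≈ -32.090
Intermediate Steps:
-3731/(-1787) + 2119/z(38, 49) = -3731/(-1787) + 2119/(-62) = -3731*(-1/1787) + 2119*(-1/62) = 3731/1787 - 2119/62 = -3555331/110794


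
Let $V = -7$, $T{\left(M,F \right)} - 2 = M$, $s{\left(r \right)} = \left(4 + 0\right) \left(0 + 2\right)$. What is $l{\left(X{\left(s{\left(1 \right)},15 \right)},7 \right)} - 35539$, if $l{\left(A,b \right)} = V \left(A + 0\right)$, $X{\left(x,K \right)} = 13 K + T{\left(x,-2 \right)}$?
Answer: $-36974$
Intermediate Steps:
$s{\left(r \right)} = 8$ ($s{\left(r \right)} = 4 \cdot 2 = 8$)
$T{\left(M,F \right)} = 2 + M$
$X{\left(x,K \right)} = 2 + x + 13 K$ ($X{\left(x,K \right)} = 13 K + \left(2 + x\right) = 2 + x + 13 K$)
$l{\left(A,b \right)} = - 7 A$ ($l{\left(A,b \right)} = - 7 \left(A + 0\right) = - 7 A$)
$l{\left(X{\left(s{\left(1 \right)},15 \right)},7 \right)} - 35539 = - 7 \left(2 + 8 + 13 \cdot 15\right) - 35539 = - 7 \left(2 + 8 + 195\right) - 35539 = \left(-7\right) 205 - 35539 = -1435 - 35539 = -36974$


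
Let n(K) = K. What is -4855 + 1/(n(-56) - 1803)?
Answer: -9025446/1859 ≈ -4855.0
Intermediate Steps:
-4855 + 1/(n(-56) - 1803) = -4855 + 1/(-56 - 1803) = -4855 + 1/(-1859) = -4855 - 1/1859 = -9025446/1859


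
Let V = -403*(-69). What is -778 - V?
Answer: -28585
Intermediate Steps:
V = 27807
-778 - V = -778 - 1*27807 = -778 - 27807 = -28585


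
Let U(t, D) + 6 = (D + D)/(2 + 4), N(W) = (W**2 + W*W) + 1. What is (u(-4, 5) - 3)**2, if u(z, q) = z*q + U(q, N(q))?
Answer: 144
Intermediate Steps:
N(W) = 1 + 2*W**2 (N(W) = (W**2 + W**2) + 1 = 2*W**2 + 1 = 1 + 2*W**2)
U(t, D) = -6 + D/3 (U(t, D) = -6 + (D + D)/(2 + 4) = -6 + (2*D)/6 = -6 + (2*D)*(1/6) = -6 + D/3)
u(z, q) = -17/3 + 2*q**2/3 + q*z (u(z, q) = z*q + (-6 + (1 + 2*q**2)/3) = q*z + (-6 + (1/3 + 2*q**2/3)) = q*z + (-17/3 + 2*q**2/3) = -17/3 + 2*q**2/3 + q*z)
(u(-4, 5) - 3)**2 = ((-17/3 + (2/3)*5**2 + 5*(-4)) - 3)**2 = ((-17/3 + (2/3)*25 - 20) - 3)**2 = ((-17/3 + 50/3 - 20) - 3)**2 = (-9 - 3)**2 = (-12)**2 = 144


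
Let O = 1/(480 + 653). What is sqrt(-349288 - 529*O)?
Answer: 3*I*sqrt(49819751421)/1133 ≈ 591.01*I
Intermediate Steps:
O = 1/1133 ≈ 0.00088261
sqrt(-349288 - 529*O) = sqrt(-349288 - 529*1/1133) = sqrt(-349288 - 529/1133) = sqrt(-395743833/1133) = 3*I*sqrt(49819751421)/1133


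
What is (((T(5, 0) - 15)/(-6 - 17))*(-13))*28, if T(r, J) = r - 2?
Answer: -4368/23 ≈ -189.91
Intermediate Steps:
T(r, J) = -2 + r
(((T(5, 0) - 15)/(-6 - 17))*(-13))*28 = ((((-2 + 5) - 15)/(-6 - 17))*(-13))*28 = (((3 - 15)/(-23))*(-13))*28 = (-12*(-1/23)*(-13))*28 = ((12/23)*(-13))*28 = -156/23*28 = -4368/23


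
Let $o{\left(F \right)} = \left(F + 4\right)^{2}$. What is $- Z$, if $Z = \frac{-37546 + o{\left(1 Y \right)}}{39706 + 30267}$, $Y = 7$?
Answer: $\frac{37425}{69973} \approx 0.53485$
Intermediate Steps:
$o{\left(F \right)} = \left(4 + F\right)^{2}$
$Z = - \frac{37425}{69973}$ ($Z = \frac{-37546 + \left(4 + 1 \cdot 7\right)^{2}}{39706 + 30267} = \frac{-37546 + \left(4 + 7\right)^{2}}{69973} = \left(-37546 + 11^{2}\right) \frac{1}{69973} = \left(-37546 + 121\right) \frac{1}{69973} = \left(-37425\right) \frac{1}{69973} = - \frac{37425}{69973} \approx -0.53485$)
$- Z = \left(-1\right) \left(- \frac{37425}{69973}\right) = \frac{37425}{69973}$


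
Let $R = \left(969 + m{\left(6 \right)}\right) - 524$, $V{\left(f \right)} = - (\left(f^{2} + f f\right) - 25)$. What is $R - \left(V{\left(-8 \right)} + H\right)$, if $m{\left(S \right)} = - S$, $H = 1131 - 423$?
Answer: $-166$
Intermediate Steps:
$H = 708$ ($H = 1131 - 423 = 708$)
$V{\left(f \right)} = 25 - 2 f^{2}$ ($V{\left(f \right)} = - (\left(f^{2} + f^{2}\right) - 25) = - (2 f^{2} - 25) = - (-25 + 2 f^{2}) = 25 - 2 f^{2}$)
$R = 439$ ($R = \left(969 - 6\right) - 524 = 963 - 524 = 439$)
$R - \left(V{\left(-8 \right)} + H\right) = 439 - \left(\left(25 - 2 \left(-8\right)^{2}\right) + 708\right) = 439 - \left(\left(25 - 128\right) + 708\right) = 439 - \left(-103 + 708\right) = 439 - 605 = -166$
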